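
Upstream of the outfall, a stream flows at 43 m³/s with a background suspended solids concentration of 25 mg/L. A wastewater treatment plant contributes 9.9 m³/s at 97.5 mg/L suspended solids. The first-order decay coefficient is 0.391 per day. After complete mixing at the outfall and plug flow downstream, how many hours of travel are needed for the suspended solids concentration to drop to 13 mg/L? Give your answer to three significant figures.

After mixing, C = (43.00·25.00 + 9.900·97.50) / 52.90 = 2040/52.90 = 38.57 mg/L.
38.57·exp(−k·t) = 13 → t = ln(38.57/13)/k = 240300 s = 66.75 h.

66.8 h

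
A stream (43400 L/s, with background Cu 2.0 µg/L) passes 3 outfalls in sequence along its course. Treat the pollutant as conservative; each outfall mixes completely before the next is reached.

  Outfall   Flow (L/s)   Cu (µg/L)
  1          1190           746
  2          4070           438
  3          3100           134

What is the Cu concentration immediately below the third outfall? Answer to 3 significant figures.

After outfall 1: Q = 43400 + 1190 = 44590 L/s; C = (43400·2.000 + 1190·746.0)/44590 = 21.86 µg/L.
After outfall 2: Q = 44590 + 4070 = 48660 L/s; C = (44590·21.86 + 4070·438.0)/48660 = 56.66 µg/L.
After outfall 3: Q = 48660 + 3100 = 51760 L/s; C = (48660·56.66 + 3100·134.0)/51760 = 61.29 µg/L.

61.3 µg/L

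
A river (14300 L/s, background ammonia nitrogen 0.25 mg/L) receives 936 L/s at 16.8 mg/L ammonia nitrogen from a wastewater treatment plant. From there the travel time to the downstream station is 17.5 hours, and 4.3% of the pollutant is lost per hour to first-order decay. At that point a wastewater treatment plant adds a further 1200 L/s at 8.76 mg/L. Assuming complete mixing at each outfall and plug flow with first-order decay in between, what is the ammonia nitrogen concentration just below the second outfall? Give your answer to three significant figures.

1.18 mg/L

After mixing, C = (14300·0.2500 + 936.0·16.80) / 15240 = 19300/15240 = 1.267 mg/L; combined flow 15240 L/s.
4.3%/h lost → k = −ln(1 − 0.043) = 0.04395 h⁻¹.
Applying C = C₀e^(−kt): 1.267 × 0.4634 = 0.5870 mg/L.
Second outfall: C = (15240·0.5870 + 1200·8.760)/16440 = 1.184 mg/L.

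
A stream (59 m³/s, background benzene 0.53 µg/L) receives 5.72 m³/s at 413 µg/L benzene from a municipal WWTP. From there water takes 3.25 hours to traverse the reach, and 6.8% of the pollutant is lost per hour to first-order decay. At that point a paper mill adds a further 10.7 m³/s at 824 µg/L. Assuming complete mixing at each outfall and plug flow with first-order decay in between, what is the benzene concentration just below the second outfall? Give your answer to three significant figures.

142 µg/L

After mixing, C = (59.00·0.5300 + 5.720·413.0) / 64.72 = 2394/64.72 = 36.98 µg/L; combined flow 64.72 m³/s.
6.8%/h lost → k = −ln(1 − 0.068) = 0.07042 h⁻¹.
After decay, C = 36.98 × e^(−kt) = 36.98 × 0.7954 = 29.42 µg/L.
At the second outfall, C = (64.72·29.42 + 10.70·824.0) / (64.72 + 10.70) = 142.1 µg/L.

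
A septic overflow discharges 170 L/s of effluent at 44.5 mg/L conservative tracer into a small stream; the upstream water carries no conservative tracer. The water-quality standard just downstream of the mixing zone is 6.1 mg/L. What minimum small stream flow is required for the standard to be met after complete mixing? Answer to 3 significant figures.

Set C_mix = 6.1: (Q·0 + 170.0·44.50) / (Q + 170.0) = 6.1
→ Q = 170.0·(44.50 − 6.1)/(6.1 − 0) = 1070 L/s.

1070 L/s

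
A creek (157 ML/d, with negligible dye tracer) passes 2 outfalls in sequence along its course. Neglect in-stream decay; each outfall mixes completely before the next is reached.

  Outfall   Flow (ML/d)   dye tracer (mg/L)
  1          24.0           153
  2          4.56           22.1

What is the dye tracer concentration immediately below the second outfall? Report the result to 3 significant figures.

Below outfall 1: Q → 181.0 ML/d, C = (157.0·0 + 24.00·153.0)/181.0 = 20.29 mg/L.
Below outfall 2: Q → 185.6 ML/d, C = (181.0·20.29 + 4.560·22.10)/185.6 = 20.33 mg/L.

20.3 mg/L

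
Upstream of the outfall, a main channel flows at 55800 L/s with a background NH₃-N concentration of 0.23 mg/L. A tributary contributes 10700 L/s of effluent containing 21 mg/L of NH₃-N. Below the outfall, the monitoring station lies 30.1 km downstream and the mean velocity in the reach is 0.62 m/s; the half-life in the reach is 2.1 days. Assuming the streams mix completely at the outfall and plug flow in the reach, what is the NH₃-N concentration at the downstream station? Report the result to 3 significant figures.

Flow-weighted average: C = (55800·0.2300 + 10700·21.00) / 66500 = 237500/66500 = 3.572 mg/L.
Travel time t = 30.1·1000 / 0.62 = 48550 s = 13.49 h.
Half-life 2.1 d → k = ln 2 / 2.1 = 0.3301 d⁻¹.
Decay over the reach: 3.572·exp(−kt) = 3.572·0.8307 = 2.967 mg/L.

2.97 mg/L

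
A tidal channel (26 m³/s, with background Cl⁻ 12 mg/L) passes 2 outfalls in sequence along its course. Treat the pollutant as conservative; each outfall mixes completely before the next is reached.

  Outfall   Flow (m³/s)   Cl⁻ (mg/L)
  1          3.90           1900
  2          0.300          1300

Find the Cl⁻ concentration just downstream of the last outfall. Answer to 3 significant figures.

Below outfall 1: Q → 29.90 m³/s, C = (26.00·12.00 + 3.900·1900)/29.90 = 258.3 mg/L.
Below outfall 2: Q → 30.20 m³/s, C = (29.90·258.3 + 0.3000·1300)/30.20 = 268.6 mg/L.

269 mg/L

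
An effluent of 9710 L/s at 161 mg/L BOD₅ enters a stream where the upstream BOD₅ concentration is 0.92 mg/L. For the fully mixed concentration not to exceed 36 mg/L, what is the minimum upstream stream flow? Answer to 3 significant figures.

34600 L/s

Set C_mix = 36: (Q·0.9200 + 9710·161.0) / (Q + 9710) = 36
→ Q = 9710·(161.0 − 36)/(36 − 0.9200) = 34600 L/s.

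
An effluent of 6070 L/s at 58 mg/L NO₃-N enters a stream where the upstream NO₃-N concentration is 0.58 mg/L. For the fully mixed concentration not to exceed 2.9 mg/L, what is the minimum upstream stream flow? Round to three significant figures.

Set C_mix = 2.9: (Q·0.5800 + 6070·58.00) / (Q + 6070) = 2.9
→ Q = 6070·(58.00 − 2.9)/(2.9 − 0.5800) = 144200 L/s.

144000 L/s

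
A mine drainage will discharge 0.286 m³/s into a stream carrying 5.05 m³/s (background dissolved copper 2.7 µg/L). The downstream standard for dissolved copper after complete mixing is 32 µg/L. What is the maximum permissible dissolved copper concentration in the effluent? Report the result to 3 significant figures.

549 µg/L

At the limit, (Qr·Cr + Qe·Cₑ)/(Qr + Qe) = 32:
Cₑ = (5.336·32 − 5.050·2.700) / 0.2860 = 549.4 µg/L.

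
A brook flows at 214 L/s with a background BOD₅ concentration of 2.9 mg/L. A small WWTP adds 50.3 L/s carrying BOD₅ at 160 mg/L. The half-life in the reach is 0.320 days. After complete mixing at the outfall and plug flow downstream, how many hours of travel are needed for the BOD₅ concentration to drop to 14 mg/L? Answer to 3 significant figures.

Conservation of mass: C = (214.0·2.900 + 50.30·160.0) / 264.3 = 8669/264.3 = 32.80 mg/L.
Half-life 0.320 d → k = ln 2 / 0.320 = 2.166 d⁻¹.
32.80·exp(−k·t) = 14 → t = ln(32.80/14)/k = 33960 s = 9.433 h.

9.43 h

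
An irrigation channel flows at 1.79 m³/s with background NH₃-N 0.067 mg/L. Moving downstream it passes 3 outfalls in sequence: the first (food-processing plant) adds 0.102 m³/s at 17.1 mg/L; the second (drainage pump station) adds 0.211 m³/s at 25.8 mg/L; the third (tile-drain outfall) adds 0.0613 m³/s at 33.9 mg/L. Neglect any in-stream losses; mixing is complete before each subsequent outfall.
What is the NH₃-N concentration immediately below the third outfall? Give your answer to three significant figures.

Outfall 1: combined Q = 1.892 m³/s; C = (1.790·0.06700 + 0.1020·17.10)/1.892 = 0.9853 mg/L.
Outfall 2: combined Q = 2.103 m³/s; C = (1.892·0.9853 + 0.2110·25.80)/2.103 = 3.475 mg/L.
Outfall 3: combined Q = 2.164 m³/s; C = (2.103·3.475 + 0.06130·33.90)/2.164 = 4.337 mg/L.

4.34 mg/L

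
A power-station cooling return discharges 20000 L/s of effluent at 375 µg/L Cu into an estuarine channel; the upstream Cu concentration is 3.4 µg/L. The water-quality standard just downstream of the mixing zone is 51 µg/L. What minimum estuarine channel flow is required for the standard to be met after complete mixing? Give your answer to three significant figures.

Set C_mix = 51: (Q·3.400 + 20000·375.0) / (Q + 20000) = 51
→ Q = 20000·(375.0 − 51)/(51 − 3.400) = 136100 L/s.

136000 L/s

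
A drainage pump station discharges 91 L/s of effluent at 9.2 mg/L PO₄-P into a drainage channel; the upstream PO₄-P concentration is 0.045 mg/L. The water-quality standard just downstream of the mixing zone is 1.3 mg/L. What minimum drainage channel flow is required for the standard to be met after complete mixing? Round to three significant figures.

Set C_mix = 1.3: (Q·0.04500 + 91.00·9.200) / (Q + 91.00) = 1.3
→ Q = 91.00·(9.200 − 1.3)/(1.3 − 0.04500) = 572.8 L/s.

573 L/s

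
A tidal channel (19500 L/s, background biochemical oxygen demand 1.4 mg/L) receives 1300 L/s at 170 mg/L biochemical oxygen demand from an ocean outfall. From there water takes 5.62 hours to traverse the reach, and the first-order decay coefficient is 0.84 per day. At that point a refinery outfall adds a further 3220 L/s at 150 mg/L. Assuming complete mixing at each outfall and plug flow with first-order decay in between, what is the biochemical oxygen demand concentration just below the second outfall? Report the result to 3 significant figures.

28.6 mg/L

Mixed concentration C = ΣQC/ΣQ = (19500·1.400 + 1300·170.0) / 20800 = 248300/20800 = 11.94 mg/L; combined flow 20800 L/s.
First-order decay: C = 11.94·exp(−k·t) = 11.94·0.8214 = 9.806 mg/L.
Second outfall: C = (20800·9.806 + 3220·150.0)/24020 = 28.60 mg/L.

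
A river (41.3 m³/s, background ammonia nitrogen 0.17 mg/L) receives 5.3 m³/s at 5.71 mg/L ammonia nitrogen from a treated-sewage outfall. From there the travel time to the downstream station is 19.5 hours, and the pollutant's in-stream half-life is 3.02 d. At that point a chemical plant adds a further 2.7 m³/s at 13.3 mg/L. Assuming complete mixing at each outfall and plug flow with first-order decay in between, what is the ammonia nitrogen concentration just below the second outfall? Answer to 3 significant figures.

Flow-weighted average: C = (41.30·0.1700 + 5.300·5.710) / 46.60 = 37.28/46.60 = 0.8001 mg/L; combined flow 46.60 m³/s.
Half-life 3.02 d → k = ln 2 / 3.02 = 0.2295 d⁻¹.
Decay over the reach: 0.8001·exp(−kt) = 0.8001·0.8299 = 0.6640 mg/L.
At the second outfall, C = (46.60·0.6640 + 2.700·13.30) / (46.60 + 2.700) = 1.356 mg/L.

1.36 mg/L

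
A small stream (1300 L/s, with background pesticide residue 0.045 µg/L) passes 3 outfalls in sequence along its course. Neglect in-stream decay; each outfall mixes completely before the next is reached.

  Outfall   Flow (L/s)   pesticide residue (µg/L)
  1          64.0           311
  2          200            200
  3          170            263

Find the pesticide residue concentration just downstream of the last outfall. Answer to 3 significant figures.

60.4 µg/L

After outfall 1: Q = 1300 + 64.00 = 1364 L/s; C = (1300·0.04500 + 64.00·311.0)/1364 = 14.64 µg/L.
After outfall 2: Q = 1364 + 200.0 = 1564 L/s; C = (1364·14.64 + 200.0·200.0)/1564 = 38.34 µg/L.
After outfall 3: Q = 1564 + 170.0 = 1734 L/s; C = (1564·38.34 + 170.0·263.0)/1734 = 60.36 µg/L.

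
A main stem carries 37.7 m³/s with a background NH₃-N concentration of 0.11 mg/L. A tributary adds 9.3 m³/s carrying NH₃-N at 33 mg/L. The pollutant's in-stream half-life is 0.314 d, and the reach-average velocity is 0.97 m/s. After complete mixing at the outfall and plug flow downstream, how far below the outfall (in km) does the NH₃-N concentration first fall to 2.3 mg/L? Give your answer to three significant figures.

40.1 km

Conservation of mass: C = (37.70·0.1100 + 9.300·33.00) / 47.00 = 311.0/47.00 = 6.618 mg/L.
Half-life 0.314 d → k = ln 2 / 0.314 = 2.207 d⁻¹.
Set 6.618·exp(−k·t) = 2.3 → t = ln(6.618/2.3)/k = 41370 s = 11.49 h.
Distance = v·t = 0.97·41370 = 40130 m = 40.13 km.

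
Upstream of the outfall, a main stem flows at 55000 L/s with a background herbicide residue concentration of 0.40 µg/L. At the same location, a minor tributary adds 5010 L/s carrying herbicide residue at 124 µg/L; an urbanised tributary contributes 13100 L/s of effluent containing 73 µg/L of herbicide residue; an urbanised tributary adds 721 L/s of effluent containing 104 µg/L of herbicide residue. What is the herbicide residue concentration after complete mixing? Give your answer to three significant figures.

22.7 µg/L

Flow-weighted average: C = (55000·0.4000 + 5010·124.0 + 13100·73.00 + 721.0·104.0) / 73830 = 1675000/73830 = 22.68 µg/L.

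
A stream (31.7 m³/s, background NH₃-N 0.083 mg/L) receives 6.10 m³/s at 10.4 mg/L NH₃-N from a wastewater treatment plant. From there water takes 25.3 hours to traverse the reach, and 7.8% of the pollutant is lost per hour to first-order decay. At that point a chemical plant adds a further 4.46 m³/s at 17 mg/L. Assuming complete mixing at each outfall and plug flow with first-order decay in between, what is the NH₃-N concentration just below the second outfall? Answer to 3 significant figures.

1.99 mg/L

Mass balance: C = (31.70·0.08300 + 6.100·10.40) / 37.80 = 66.07/37.80 = 1.748 mg/L; combined flow 37.80 m³/s.
7.8%/h lost → k = −ln(1 − 0.078) = 0.08121 h⁻¹.
Applying C = C₀e^(−kt): 1.748 × 0.1281 = 0.2240 mg/L.
Second outfall: C = (37.80·0.2240 + 4.460·17.00)/42.26 = 1.994 mg/L.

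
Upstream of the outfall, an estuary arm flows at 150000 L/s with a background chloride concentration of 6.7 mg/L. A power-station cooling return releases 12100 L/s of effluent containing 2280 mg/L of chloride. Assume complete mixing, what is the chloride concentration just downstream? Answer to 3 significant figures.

176 mg/L

Conservation of mass: C = (150000·6.700 + 12100·2280) / 162100 = 28590000/162100 = 176.4 mg/L.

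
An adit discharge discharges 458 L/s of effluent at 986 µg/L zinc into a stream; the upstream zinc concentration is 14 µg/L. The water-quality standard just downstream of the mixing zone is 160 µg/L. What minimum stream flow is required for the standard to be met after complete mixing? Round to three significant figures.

2590 L/s

Set C_mix = 160: (Q·14.00 + 458.0·986.0) / (Q + 458.0) = 160
→ Q = 458.0·(986.0 − 160)/(160 − 14.00) = 2591 L/s.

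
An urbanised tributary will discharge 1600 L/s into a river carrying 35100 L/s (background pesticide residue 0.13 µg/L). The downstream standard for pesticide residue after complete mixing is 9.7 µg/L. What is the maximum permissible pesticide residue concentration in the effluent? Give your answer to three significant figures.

At the limit, (Qr·Cr + Qe·Cₑ)/(Qr + Qe) = 9.7:
Cₑ = (36700·9.7 − 35100·0.1300) / 1600 = 219.6 µg/L.

220 µg/L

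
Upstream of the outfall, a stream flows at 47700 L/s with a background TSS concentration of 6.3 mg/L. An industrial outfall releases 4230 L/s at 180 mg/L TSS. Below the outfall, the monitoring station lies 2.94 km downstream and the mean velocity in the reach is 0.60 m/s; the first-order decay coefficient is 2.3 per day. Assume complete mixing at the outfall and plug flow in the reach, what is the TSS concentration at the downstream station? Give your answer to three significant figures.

Mass balance: C = (47700·6.300 + 4230·180.0) / 51930 = 1062000/51930 = 20.45 mg/L.
Travel time t = 2.94·1000 / 0.60 = 4900 s = 1.361 h.
Applying C = C₀e^(−kt): 20.45 × 0.8777 = 17.95 mg/L.

17.9 mg/L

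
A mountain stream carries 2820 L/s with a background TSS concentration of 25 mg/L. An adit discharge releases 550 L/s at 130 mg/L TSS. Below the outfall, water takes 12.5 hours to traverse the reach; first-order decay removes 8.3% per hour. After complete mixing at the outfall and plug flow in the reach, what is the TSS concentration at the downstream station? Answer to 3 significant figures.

After mixing, C = (2820·25.00 + 550.0·130.0) / 3370 = 142000/3370 = 42.14 mg/L.
8.3%/h lost → k = −ln(1 − 0.083) = 0.08665 h⁻¹.
After decay, C = 42.14 × e^(−kt) = 42.14 × 0.3385 = 14.27 mg/L.

14.3 mg/L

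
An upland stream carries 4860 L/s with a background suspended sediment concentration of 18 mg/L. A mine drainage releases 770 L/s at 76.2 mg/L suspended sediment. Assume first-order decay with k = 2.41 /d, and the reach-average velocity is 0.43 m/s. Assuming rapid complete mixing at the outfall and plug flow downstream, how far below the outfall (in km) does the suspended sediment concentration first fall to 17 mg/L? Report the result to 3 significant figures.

6.53 km

Mass balance: C = (4860·18.00 + 770.0·76.20) / 5630 = 146200/5630 = 25.96 mg/L.
Set 25.96·exp(−k·t) = 17 → t = ln(25.96/17)/k = 15180 s = 4.216 h.
Distance = v·t = 0.43·15180 = 6526 m = 6.526 km.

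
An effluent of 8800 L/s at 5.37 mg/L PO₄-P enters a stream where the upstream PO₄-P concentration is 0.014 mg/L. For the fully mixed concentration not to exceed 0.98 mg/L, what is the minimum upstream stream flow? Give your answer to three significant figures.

Set C_mix = 0.98: (Q·0.01400 + 8800·5.370) / (Q + 8800) = 0.98
→ Q = 8800·(5.370 − 0.98)/(0.98 − 0.01400) = 39990 L/s.

40000 L/s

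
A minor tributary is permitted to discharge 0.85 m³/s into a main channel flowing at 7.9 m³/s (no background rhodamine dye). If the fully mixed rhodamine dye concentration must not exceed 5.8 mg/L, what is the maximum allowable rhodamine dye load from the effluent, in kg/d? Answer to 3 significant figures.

Mass balance at the limit: 7.900·0 + 0.8500·Cₑ = 8.750·5.8 → Cₑ = 59.71 mg/L.
Load = 0.8500 m³/s × 59.71 g/m³ × 86 400 s/d = 4385 kg/d.

4380 kg/d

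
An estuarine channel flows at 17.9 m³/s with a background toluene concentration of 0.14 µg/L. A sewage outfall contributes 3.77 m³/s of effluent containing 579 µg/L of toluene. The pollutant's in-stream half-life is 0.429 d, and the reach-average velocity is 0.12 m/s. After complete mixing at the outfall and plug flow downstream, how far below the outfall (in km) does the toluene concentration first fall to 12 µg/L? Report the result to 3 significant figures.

13.7 km

Mass balance: C = (17.90·0.1400 + 3.770·579.0) / 21.67 = 2185/21.67 = 100.8 µg/L.
Half-life 0.429 d → k = ln 2 / 0.429 = 1.616 d⁻¹.
Set 100.8·exp(−k·t) = 12 → t = ln(100.8/12)/k = 113800 s = 31.62 h.
Distance = v·t = 0.12·113800 = 13660 m = 13.66 km.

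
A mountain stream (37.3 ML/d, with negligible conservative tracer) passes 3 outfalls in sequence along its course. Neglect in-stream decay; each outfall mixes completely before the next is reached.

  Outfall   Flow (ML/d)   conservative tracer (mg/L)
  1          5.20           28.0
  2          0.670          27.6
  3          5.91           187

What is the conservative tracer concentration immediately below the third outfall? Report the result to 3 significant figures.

25.9 mg/L

Outfall 1: combined Q = 42.50 ML/d; C = (37.30·0 + 5.200·28.00)/42.50 = 3.426 mg/L.
Outfall 2: combined Q = 43.17 ML/d; C = (42.50·3.426 + 0.6700·27.60)/43.17 = 3.801 mg/L.
Outfall 3: combined Q = 49.08 ML/d; C = (43.17·3.801 + 5.910·187.0)/49.08 = 25.86 mg/L.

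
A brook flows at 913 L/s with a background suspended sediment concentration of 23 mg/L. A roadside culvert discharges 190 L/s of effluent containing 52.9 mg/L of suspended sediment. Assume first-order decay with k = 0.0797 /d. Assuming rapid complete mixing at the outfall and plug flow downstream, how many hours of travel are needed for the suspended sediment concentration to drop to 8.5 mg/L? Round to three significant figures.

After mixing, C = (913.0·23.00 + 190.0·52.90) / 1103 = 31050/1103 = 28.15 mg/L.
28.15·exp(−k·t) = 8.5 → t = ln(28.15/8.5)/k = 1298000 s = 360.6 h.

361 h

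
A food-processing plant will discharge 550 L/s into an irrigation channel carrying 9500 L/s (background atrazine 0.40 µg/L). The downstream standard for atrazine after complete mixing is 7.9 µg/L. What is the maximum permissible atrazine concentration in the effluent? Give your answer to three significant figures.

At the limit, (Qr·Cr + Qe·Cₑ)/(Qr + Qe) = 7.9:
Cₑ = (10050·7.9 − 9500·0.4000) / 550.0 = 137.4 µg/L.

137 µg/L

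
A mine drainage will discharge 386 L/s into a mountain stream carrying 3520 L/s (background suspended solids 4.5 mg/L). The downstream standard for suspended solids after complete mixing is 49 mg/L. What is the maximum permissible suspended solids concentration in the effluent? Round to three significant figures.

455 mg/L

At the limit, (Qr·Cr + Qe·Cₑ)/(Qr + Qe) = 49:
Cₑ = (3906·49 − 3520·4.500) / 386.0 = 454.8 mg/L.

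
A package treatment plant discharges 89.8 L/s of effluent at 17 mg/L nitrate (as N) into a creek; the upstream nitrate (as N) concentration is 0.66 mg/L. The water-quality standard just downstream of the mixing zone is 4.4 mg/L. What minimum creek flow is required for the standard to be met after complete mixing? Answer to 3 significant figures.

Set C_mix = 4.4: (Q·0.6600 + 89.80·17.00) / (Q + 89.80) = 4.4
→ Q = 89.80·(17.00 − 4.4)/(4.4 − 0.6600) = 302.5 L/s.

303 L/s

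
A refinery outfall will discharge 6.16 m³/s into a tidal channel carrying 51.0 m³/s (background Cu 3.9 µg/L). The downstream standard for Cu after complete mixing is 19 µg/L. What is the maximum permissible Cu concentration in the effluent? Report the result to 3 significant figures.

At the limit, (Qr·Cr + Qe·Cₑ)/(Qr + Qe) = 19:
Cₑ = (57.16·19 − 51.00·3.900) / 6.160 = 144.0 µg/L.

144 µg/L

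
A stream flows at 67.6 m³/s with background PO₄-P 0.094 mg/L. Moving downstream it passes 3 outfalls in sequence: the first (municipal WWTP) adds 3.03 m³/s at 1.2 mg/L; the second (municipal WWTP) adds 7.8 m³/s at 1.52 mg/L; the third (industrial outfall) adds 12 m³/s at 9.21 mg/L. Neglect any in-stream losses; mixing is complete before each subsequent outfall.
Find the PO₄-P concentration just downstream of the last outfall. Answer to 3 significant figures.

After outfall 1: Q = 67.60 + 3.030 = 70.63 m³/s; C = (67.60·0.09400 + 3.030·1.200)/70.63 = 0.1414 mg/L.
After outfall 2: Q = 70.63 + 7.800 = 78.43 m³/s; C = (70.63·0.1414 + 7.800·1.520)/78.43 = 0.2785 mg/L.
After outfall 3: Q = 78.43 + 12.00 = 90.43 m³/s; C = (78.43·0.2785 + 12.00·9.210)/90.43 = 1.464 mg/L.

1.46 mg/L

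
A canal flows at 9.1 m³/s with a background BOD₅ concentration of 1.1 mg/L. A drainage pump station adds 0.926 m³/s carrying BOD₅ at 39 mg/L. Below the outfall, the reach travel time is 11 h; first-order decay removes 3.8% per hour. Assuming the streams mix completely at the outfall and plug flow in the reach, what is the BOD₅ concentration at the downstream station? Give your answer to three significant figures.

After mixing, C = (9.100·1.100 + 0.9260·39.00) / 10.03 = 46.12/10.03 = 4.600 mg/L.
3.8%/h lost → k = −ln(1 − 0.038) = 0.03874 h⁻¹.
After decay, C = 4.600 × e^(−kt) = 4.600 × 0.6530 = 3.004 mg/L.

3.00 mg/L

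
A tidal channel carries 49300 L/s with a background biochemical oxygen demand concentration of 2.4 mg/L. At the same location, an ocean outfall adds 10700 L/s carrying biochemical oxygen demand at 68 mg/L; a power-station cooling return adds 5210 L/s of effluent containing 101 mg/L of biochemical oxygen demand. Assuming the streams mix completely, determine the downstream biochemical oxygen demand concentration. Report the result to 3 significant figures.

Mixed concentration C = ΣQC/ΣQ = (49300·2.400 + 10700·68.00 + 5210·101.0) / 65210 = 1372000/65210 = 21.04 mg/L.

21.0 mg/L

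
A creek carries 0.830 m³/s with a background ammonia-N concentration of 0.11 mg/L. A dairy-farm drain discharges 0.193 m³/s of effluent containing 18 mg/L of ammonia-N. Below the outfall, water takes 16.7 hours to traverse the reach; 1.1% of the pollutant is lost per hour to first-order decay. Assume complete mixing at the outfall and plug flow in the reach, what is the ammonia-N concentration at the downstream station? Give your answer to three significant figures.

2.90 mg/L

Mixed concentration C = ΣQC/ΣQ = (0.8300·0.1100 + 0.1930·18.00) / 1.023 = 3.565/1.023 = 3.485 mg/L.
1.1%/h lost → k = −ln(1 − 0.011) = 0.01106 h⁻¹.
Decay over the reach: 3.485·exp(−kt) = 3.485·0.8313 = 2.897 mg/L.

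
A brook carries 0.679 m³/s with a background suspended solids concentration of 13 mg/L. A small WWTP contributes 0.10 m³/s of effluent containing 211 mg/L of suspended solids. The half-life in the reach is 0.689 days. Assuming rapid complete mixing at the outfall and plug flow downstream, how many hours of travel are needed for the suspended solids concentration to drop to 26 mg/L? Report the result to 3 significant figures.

9.31 h

Mixed concentration C = ΣQC/ΣQ = (0.6790·13.00 + 0.1000·211.0) / 0.7790 = 29.93/0.7790 = 38.42 mg/L.
Half-life 0.689 d → k = ln 2 / 0.689 = 1.006 d⁻¹.
38.42·exp(−k·t) = 26 → t = ln(38.42/26)/k = 33530 s = 9.314 h.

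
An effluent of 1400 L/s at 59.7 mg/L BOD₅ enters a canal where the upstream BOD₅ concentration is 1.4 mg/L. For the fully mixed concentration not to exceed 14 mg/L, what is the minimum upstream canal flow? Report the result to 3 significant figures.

Set C_mix = 14: (Q·1.400 + 1400·59.70) / (Q + 1400) = 14
→ Q = 1400·(59.70 − 14)/(14 − 1.400) = 5078 L/s.

5080 L/s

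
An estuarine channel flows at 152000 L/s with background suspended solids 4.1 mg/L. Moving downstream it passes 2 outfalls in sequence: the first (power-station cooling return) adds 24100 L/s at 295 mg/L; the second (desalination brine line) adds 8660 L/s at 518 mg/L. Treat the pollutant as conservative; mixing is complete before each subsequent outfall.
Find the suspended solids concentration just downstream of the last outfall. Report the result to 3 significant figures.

66.1 mg/L

Outfall 1: combined Q = 176100 L/s; C = (152000·4.100 + 24100·295.0)/176100 = 43.91 mg/L.
Outfall 2: combined Q = 184800 L/s; C = (176100·43.91 + 8660·518.0)/184800 = 66.13 mg/L.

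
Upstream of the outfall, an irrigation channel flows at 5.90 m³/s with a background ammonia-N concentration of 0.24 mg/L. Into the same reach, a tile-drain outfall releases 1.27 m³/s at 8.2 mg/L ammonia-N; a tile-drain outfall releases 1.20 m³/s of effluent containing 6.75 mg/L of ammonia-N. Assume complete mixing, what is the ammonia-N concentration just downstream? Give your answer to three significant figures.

2.38 mg/L

Mixed concentration C = ΣQC/ΣQ = (5.900·0.2400 + 1.270·8.200 + 1.200·6.750) / 8.370 = 19.93/8.370 = 2.381 mg/L.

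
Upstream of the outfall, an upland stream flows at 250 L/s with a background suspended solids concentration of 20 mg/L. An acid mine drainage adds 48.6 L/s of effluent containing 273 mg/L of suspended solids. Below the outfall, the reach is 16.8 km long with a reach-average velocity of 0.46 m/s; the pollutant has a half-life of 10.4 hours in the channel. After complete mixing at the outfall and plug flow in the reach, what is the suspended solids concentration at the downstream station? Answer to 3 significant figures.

31.1 mg/L

After mixing, C = (250.0·20.00 + 48.60·273.0) / 298.6 = 18270/298.6 = 61.18 mg/L.
Travel time t = 16.8·1000 / 0.46 = 36520 s = 10.14 h.
Half-life 10.4 h → k = ln 2 / 10.4 = 0.06665 h⁻¹ = 1.600 d⁻¹.
Applying C = C₀e^(−kt): 61.18 × 0.5086 = 31.11 mg/L.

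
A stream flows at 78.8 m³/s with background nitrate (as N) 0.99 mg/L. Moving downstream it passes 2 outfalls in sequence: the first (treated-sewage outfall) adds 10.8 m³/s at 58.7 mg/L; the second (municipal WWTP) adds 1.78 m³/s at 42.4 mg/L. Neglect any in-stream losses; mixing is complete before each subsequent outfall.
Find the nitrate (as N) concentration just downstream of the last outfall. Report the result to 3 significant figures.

8.62 mg/L

After outfall 1: Q = 78.80 + 10.80 = 89.60 m³/s; C = (78.80·0.9900 + 10.80·58.70)/89.60 = 7.946 mg/L.
After outfall 2: Q = 89.60 + 1.780 = 91.38 m³/s; C = (89.60·7.946 + 1.780·42.40)/91.38 = 8.617 mg/L.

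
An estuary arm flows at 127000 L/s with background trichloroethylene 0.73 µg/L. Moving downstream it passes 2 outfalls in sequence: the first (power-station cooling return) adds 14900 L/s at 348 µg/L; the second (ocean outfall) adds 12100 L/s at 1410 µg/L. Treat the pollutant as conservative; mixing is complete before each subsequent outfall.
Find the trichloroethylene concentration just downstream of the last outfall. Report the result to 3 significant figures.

After outfall 1: Q = 127000 + 14900 = 141900 L/s; C = (127000·0.7300 + 14900·348.0)/141900 = 37.19 µg/L.
After outfall 2: Q = 141900 + 12100 = 154000 L/s; C = (141900·37.19 + 12100·1410)/154000 = 145.1 µg/L.

145 µg/L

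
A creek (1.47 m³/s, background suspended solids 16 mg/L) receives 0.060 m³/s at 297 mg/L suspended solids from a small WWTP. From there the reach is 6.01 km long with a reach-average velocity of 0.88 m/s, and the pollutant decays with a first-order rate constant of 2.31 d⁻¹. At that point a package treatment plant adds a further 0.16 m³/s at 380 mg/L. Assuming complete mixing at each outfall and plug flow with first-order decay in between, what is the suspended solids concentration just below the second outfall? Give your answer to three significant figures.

Conservation of mass: C = (1.470·16.00 + 0.06000·297.0) / 1.530 = 41.34/1.530 = 27.02 mg/L; combined flow 1.530 m³/s.
Travel time t = 6.01·1000 / 0.88 = 6830 s = 1.897 h.
Decay over the reach: 27.02·exp(−kt) = 27.02·0.8331 = 22.51 mg/L.
Second outfall: C = (1.530·22.51 + 0.1600·380.0)/1.690 = 56.36 mg/L.

56.4 mg/L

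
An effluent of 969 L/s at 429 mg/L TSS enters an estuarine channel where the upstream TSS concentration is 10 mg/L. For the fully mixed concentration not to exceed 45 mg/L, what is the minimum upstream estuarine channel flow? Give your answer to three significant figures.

Set C_mix = 45: (Q·10.00 + 969.0·429.0) / (Q + 969.0) = 45
→ Q = 969.0·(429.0 − 45)/(45 − 10.00) = 10630 L/s.

10600 L/s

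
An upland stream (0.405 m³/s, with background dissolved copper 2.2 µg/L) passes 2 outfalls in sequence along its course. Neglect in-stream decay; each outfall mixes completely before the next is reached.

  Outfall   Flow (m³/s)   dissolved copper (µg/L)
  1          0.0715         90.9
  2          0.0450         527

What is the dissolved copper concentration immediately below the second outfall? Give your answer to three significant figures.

Outfall 1: combined Q = 0.4765 m³/s; C = (0.4050·2.200 + 0.07150·90.90)/0.4765 = 15.51 µg/L.
Outfall 2: combined Q = 0.5215 m³/s; C = (0.4765·15.51 + 0.04500·527.0)/0.5215 = 59.65 µg/L.

59.6 µg/L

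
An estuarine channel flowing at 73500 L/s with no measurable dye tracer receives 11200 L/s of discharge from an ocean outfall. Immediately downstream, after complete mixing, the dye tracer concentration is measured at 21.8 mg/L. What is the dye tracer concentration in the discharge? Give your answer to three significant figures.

Mass balance: 73500·0 + 11200·Cₑ = 84700·21.80
→ Cₑ = (84700·21.80 − 73500·0) / 11200 = 164.9 mg/L.

165 mg/L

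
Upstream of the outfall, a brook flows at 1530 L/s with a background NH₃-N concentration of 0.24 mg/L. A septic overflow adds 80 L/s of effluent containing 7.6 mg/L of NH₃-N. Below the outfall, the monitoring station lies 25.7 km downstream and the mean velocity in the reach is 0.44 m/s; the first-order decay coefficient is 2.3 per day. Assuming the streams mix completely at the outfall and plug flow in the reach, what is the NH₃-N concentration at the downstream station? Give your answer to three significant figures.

Flow-weighted average: C = (1530·0.2400 + 80.00·7.600) / 1610 = 975.2/1610 = 0.6057 mg/L.
Travel time t = 25.7·1000 / 0.44 = 58410 s = 16.22 h.
First-order decay: C = 0.6057·exp(−k·t) = 0.6057·0.2112 = 0.1279 mg/L.

0.128 mg/L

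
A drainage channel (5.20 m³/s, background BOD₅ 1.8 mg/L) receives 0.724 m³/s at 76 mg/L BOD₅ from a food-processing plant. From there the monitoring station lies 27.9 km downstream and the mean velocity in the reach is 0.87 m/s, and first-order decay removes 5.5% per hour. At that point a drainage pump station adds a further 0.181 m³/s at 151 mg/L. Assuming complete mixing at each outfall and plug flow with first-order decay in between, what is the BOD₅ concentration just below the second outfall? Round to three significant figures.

10.8 mg/L

Mixed concentration C = ΣQC/ΣQ = (5.200·1.800 + 0.7240·76.00) / 5.924 = 64.38/5.924 = 10.87 mg/L; combined flow 5.924 m³/s.
Travel time t = 27.9·1000 / 0.87 = 32070 s = 8.908 h.
5.5%/h lost → k = −ln(1 − 0.055) = 0.05657 h⁻¹.
Applying C = C₀e^(−kt): 10.87 × 0.6042 = 6.566 mg/L.
Second outfall: C = (5.924·6.566 + 0.1810·151.0)/6.105 = 10.85 mg/L.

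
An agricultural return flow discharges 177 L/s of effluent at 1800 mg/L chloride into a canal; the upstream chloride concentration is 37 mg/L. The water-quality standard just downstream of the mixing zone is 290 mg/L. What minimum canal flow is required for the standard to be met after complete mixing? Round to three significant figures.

1060 L/s

Set C_mix = 290: (Q·37.00 + 177.0·1800) / (Q + 177.0) = 290
→ Q = 177.0·(1800 − 290)/(290 − 37.00) = 1056 L/s.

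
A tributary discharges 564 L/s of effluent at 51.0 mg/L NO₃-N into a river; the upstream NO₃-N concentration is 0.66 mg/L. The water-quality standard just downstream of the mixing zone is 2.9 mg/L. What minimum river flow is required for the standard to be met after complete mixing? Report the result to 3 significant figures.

12100 L/s

Set C_mix = 2.9: (Q·0.6600 + 564.0·51.00) / (Q + 564.0) = 2.9
→ Q = 564.0·(51.00 − 2.9)/(2.9 − 0.6600) = 12110 L/s.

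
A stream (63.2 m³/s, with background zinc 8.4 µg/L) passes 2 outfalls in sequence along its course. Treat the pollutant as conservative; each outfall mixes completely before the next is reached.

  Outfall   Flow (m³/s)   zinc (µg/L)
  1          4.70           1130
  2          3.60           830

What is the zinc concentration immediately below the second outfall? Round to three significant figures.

123 µg/L

Outfall 1: combined Q = 67.90 m³/s; C = (63.20·8.400 + 4.700·1130)/67.90 = 86.04 µg/L.
Outfall 2: combined Q = 71.50 m³/s; C = (67.90·86.04 + 3.600·830.0)/71.50 = 123.5 µg/L.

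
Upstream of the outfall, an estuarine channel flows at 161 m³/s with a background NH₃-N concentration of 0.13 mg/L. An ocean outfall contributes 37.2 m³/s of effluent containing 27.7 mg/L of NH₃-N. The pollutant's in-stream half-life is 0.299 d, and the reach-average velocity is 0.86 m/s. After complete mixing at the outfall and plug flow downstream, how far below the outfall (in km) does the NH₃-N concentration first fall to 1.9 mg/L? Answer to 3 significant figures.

32.9 km

Mass balance: C = (161.0·0.1300 + 37.20·27.70) / 198.2 = 1051/198.2 = 5.305 mg/L.
Half-life 0.299 d → k = ln 2 / 0.299 = 2.318 d⁻¹.
Set 5.305·exp(−k·t) = 1.9 → t = ln(5.305/1.9)/k = 38270 s = 10.63 h.
Distance = v·t = 0.86·38270 = 32910 m = 32.91 km.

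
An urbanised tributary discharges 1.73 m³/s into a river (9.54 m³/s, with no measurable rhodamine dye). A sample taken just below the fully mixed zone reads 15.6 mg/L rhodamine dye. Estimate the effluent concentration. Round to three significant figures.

Mass balance: 9.540·0 + 1.730·Cₑ = 11.27·15.60
→ Cₑ = (11.27·15.60 − 9.540·0) / 1.730 = 101.6 mg/L.

102 mg/L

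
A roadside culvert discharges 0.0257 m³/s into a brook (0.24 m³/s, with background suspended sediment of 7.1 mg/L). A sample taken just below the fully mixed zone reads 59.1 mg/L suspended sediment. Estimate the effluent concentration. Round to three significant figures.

Mass balance: 0.2400·7.100 + 0.02570·Cₑ = 0.2657·59.10
→ Cₑ = (0.2657·59.10 − 0.2400·7.100) / 0.02570 = 544.7 mg/L.

545 mg/L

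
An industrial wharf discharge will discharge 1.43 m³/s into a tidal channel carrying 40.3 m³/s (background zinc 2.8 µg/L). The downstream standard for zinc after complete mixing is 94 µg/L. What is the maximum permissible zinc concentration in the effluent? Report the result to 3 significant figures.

2660 µg/L

At the limit, (Qr·Cr + Qe·Cₑ)/(Qr + Qe) = 94:
Cₑ = (41.73·94 − 40.30·2.800) / 1.430 = 2664 µg/L.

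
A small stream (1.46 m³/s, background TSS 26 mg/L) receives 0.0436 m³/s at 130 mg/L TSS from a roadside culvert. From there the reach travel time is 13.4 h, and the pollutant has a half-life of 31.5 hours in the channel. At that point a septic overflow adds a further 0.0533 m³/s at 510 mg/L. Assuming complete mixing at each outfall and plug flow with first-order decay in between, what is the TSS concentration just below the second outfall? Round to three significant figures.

38.3 mg/L

Mixed concentration C = ΣQC/ΣQ = (1.460·26.00 + 0.04360·130.0) / 1.504 = 43.63/1.504 = 29.02 mg/L; combined flow 1.504 m³/s.
Half-life 31.5 h → k = ln 2 / 31.5 = 0.02200 h⁻¹ = 0.5281 d⁻¹.
Applying C = C₀e^(−kt): 29.02 × 0.7446 = 21.61 mg/L.
Second outfall: C = (1.504·21.61 + 0.05330·510.0)/1.557 = 38.33 mg/L.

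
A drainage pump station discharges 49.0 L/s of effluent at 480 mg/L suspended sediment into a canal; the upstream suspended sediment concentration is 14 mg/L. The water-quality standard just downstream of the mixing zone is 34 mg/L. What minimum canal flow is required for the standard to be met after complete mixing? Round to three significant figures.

Set C_mix = 34: (Q·14.00 + 49.00·480.0) / (Q + 49.00) = 34
→ Q = 49.00·(480.0 − 34)/(34 − 14.00) = 1093 L/s.

1090 L/s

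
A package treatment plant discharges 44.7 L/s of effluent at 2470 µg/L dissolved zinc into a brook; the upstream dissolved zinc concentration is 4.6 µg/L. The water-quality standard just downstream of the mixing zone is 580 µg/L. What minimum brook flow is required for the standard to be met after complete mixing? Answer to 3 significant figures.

147 L/s

Set C_mix = 580: (Q·4.600 + 44.70·2470) / (Q + 44.70) = 580
→ Q = 44.70·(2470 − 580)/(580 − 4.600) = 146.8 L/s.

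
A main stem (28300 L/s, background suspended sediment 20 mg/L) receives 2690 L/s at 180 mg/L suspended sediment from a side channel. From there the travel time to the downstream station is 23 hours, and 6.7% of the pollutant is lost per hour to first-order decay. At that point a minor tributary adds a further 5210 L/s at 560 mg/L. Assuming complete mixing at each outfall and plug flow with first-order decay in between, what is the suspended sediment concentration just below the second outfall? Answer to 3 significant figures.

After mixing, C = (28300·20.00 + 2690·180.0) / 30990 = 1050000/30990 = 33.89 mg/L; combined flow 30990 L/s.
6.7%/h lost → k = −ln(1 − 0.067) = 0.06935 h⁻¹.
Decay over the reach: 33.89·exp(−kt) = 33.89·0.2029 = 6.876 mg/L.
At the second outfall, C = (30990·6.876 + 5210·560.0) / (30990 + 5210) = 86.48 mg/L.

86.5 mg/L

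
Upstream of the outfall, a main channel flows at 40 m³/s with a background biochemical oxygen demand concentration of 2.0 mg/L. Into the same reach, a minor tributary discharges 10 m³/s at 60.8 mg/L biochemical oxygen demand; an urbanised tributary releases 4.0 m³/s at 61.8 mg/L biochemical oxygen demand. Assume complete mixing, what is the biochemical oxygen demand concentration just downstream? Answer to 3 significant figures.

Conservation of mass: C = (40.00·2.000 + 10.00·60.80 + 4.000·61.80) / 54.00 = 935.2/54.00 = 17.32 mg/L.

17.3 mg/L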